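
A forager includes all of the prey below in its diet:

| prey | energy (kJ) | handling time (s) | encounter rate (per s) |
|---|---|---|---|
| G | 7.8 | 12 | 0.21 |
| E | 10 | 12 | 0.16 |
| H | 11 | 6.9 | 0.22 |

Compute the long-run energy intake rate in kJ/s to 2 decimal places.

Energy encountered per unit search time: 0.21×7.8 + 0.16×10 + 0.22×11 = 5.658 kJ/s.
Handling time per unit search time: 0.21×12 + 0.16×12 + 0.22×6.9 = 5.958.
Rate = 5.658/(1 + 5.958) = 0.8132 kJ/s.

0.81 kJ/s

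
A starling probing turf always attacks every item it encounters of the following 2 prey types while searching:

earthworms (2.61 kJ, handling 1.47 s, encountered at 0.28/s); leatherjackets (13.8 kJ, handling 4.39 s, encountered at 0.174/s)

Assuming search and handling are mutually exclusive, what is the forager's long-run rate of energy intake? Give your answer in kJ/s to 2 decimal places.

Energy encountered per unit search time: 0.28×2.61 + 0.174×13.8 = 3.132 kJ/s.
Handling time per unit search time: 0.28×1.47 + 0.174×4.39 = 1.175.
Rate = 3.132/(1 + 1.175) = 1.44 kJ/s.

1.44 kJ/s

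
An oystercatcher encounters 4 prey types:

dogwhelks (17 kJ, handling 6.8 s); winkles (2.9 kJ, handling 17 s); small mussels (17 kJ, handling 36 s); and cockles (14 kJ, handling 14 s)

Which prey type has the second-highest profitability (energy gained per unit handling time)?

cockles

In descending order of E/h:
dogwhelks: 17/6.8 = 2.5 kJ/s
cockles: 14/14 = 1 kJ/s
small mussels: 17/36 = 0.472 kJ/s
winkles: 2.9/17 = 0.171 kJ/s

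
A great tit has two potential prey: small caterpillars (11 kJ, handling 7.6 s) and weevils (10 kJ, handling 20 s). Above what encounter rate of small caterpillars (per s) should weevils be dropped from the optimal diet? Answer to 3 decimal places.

Drop weevils once their profitability E₂/h₂ falls below the rate achievable on small caterpillars alone: E₂/h₂ = λE₁/(1 + λh₁).
Solve for λ: λE₁h₂ = E₂(1 + λh₁) → λ(E₁h₂ − E₂h₁) = E₂ → λ = E₂/(E₁h₂ − E₂h₁).
λ = 10/(11×20 − 10×7.6) = 10/144 = 0.06944 per s.

0.069 per s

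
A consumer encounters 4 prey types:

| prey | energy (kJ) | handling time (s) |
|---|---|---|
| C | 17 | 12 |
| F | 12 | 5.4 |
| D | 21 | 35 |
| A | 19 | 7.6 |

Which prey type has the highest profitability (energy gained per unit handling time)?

A

In descending order of E/h:
A: 19/7.6 = 2.5 kJ/s
F: 12/5.4 = 2.22 kJ/s
C: 17/12 = 1.42 kJ/s
D: 21/35 = 0.6 kJ/s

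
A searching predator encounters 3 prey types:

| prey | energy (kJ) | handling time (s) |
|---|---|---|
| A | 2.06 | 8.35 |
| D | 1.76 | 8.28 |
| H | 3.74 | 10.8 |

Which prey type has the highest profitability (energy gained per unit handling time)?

In descending order of E/h:
H: 3.74/10.8 = 0.346 kJ/s
A: 2.06/8.35 = 0.247 kJ/s
D: 1.76/8.28 = 0.213 kJ/s

H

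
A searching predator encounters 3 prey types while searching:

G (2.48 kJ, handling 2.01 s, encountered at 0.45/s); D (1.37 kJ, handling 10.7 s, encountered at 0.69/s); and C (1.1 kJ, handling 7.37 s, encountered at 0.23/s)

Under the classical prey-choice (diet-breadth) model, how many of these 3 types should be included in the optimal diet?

1

Rank by E/h (kJ/s): G 1.23, C 0.149, D 0.128. Include each in turn until the next type's E/h falls below the running intake rate.
Rate on top 1: 0.586. C: 0.149 < 0.586 → exclude; stop.
Optimal diet: G — 1 of 3 types.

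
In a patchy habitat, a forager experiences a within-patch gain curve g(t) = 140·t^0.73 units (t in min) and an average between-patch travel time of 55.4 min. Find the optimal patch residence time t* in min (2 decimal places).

By the marginal value theorem, leave when the instantaneous gain rate g'(t) equals the habitat-wide average g(t)/(T + t).
g'(t) = 0.73·140·t^-0.27. Setting 0.73·140·t^-0.27 = 140·t^0.73/(55.4+t) gives 0.73(55.4+t) = t, so 0.27·t = 0.73×55.4.
t* = 0.73×55.4/0.27 = 149.8 min.

149.79 min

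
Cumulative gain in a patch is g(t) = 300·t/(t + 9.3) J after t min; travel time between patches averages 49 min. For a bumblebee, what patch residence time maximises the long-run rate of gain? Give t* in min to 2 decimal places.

By the marginal value theorem, leave when the instantaneous gain rate g'(t) equals the habitat-wide average g(t)/(T + t).
g'(t) = 300·9.3/(t + 9.3)². Setting 300·9.3/(t+9.3)² = 300t/[(t+9.3)(49+t)] gives 9.3(49+t) = t(t+9.3), so t² = 9.3×49 = 455.7.
t* = √455.7 = 21.35 min.

21.35 min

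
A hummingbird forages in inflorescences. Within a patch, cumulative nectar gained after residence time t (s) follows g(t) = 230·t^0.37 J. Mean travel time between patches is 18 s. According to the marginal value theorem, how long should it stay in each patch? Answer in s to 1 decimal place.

Optimal t* satisfies g'(t*) = g(t*)/(T + t*).
g'(t) = 0.37·230·t^-0.63. Setting 0.37·230·t^-0.63 = 230·t^0.37/(18+t) gives 0.37(18+t) = t, so 0.63·t = 0.37×18.
t* = 0.37×18/0.63 = 10.57 s.

10.6 s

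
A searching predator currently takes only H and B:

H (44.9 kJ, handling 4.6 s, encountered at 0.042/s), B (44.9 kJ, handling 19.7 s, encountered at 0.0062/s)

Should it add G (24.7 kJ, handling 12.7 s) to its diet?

Yes

Current rate: (0.042×44.9 + 0.0062×44.9)/(1 + 0.042×4.6 + 0.0062×19.7) = 1.645 kJ/s.
G: E/h = 24.7/12.7 = 1.945 kJ/s.
1.945 > 1.645, so adding G raises the average — include it.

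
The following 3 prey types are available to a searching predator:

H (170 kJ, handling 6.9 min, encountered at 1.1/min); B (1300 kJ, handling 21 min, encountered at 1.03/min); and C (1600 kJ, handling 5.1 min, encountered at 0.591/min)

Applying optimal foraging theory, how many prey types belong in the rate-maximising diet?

1

Profitabilities (E/h, kJ/min): C 314, B 61.9, H 24.6. Add prey in this order while the next type's profitability exceeds the intake rate on those already taken.
Rate on top 1: 235.6. B: 61.9 < 235.6 → exclude; stop.
Optimal diet: C — 1 of 3 types.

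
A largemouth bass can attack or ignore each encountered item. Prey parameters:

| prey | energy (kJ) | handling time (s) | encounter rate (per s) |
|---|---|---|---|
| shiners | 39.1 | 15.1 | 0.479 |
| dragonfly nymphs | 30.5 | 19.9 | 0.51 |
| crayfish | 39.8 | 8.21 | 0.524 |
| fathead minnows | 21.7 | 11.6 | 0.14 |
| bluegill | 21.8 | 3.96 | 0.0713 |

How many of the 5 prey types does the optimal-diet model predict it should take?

Profitabilities (E/h, kJ/s): bluegill 5.51, crayfish 4.85, shiners 2.59, fathead minnows 1.87, dragonfly nymphs 1.53. Add prey in this order while the next type's profitability exceeds the intake rate on those already taken.
Rate on top 1: 1.212. crayfish: 4.85 > 1.212 → include.
Rate on top 2: 4.013. shiners: 2.59 < 4.013 → exclude; stop.
Optimal diet: bluegill, crayfish — 2 of 5 types.

2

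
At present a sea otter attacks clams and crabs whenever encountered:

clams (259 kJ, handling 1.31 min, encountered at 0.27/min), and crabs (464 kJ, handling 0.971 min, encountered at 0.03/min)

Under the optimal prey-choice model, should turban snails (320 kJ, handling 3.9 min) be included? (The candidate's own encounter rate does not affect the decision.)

On clams and crabs alone, R = ΣλE/(1+Σλh) = 83.85/1.383 = 60.64 kJ/min.
Profitability of turban snails: 320/3.9 = 82.05 kJ/min.
Since 82.05 > R, including turban snails increases the long-run rate.

Yes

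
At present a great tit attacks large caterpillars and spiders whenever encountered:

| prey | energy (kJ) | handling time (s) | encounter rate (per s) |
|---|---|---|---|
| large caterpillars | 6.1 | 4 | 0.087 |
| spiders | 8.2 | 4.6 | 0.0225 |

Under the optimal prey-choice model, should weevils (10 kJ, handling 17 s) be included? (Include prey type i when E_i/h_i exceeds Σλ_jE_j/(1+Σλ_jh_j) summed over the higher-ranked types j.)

Yes

Current rate: (0.087×6.1 + 0.0225×8.2)/(1 + 0.087×4 + 0.0225×4.6) = 0.4927 kJ/s.
weevils: E/h = 10/17 = 0.5882 kJ/s.
0.5882 > 0.4927, so adding weevils raises the average — include it.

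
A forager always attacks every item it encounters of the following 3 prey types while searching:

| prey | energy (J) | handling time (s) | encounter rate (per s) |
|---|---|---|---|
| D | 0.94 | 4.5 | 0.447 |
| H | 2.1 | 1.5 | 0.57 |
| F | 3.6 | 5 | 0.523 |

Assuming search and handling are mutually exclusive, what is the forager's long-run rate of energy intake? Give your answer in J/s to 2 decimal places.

Energy encountered per unit search time: 0.447×0.94 + 0.57×2.1 + 0.523×3.6 = 3.5 J/s.
Handling time per unit search time: 0.447×4.5 + 0.57×1.5 + 0.523×5 = 5.482.
Rate = 3.5/(1 + 5.482) = 0.54 J/s.

0.54 J/s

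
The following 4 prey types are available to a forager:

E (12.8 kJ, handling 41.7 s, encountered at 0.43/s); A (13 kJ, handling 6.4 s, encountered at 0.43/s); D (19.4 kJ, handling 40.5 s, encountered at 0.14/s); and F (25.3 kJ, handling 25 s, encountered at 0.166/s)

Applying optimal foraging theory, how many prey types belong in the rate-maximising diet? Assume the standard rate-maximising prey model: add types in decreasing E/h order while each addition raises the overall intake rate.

Profitabilities (E/h, kJ/s): A 2.03, F 1.01, D 0.479, E 0.307. Add prey in this order while the next type's profitability exceeds the intake rate on those already taken.
Rate on top 1: 1.49. F: 1.01 < 1.49 → exclude; stop.
Optimal diet: A — 1 of 4 types.

1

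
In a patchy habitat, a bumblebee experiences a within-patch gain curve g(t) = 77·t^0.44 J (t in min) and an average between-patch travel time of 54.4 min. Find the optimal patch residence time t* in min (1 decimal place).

42.7 min

By the marginal value theorem, leave when the instantaneous gain rate g'(t) equals the habitat-wide average g(t)/(T + t).
g'(t) = 0.44·77·t^-0.56. Setting 0.44·77·t^-0.56 = 77·t^0.44/(54.4+t) gives 0.44(54.4+t) = t, so 0.56·t = 0.44×54.4.
t* = 0.44×54.4/0.56 = 42.74 min.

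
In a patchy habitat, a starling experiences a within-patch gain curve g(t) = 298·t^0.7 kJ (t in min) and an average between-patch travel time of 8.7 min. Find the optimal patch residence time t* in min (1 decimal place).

By the marginal value theorem, leave when the instantaneous gain rate g'(t) equals the habitat-wide average g(t)/(T + t).
g'(t) = 0.7·298·t^-0.3. Setting 0.7·298·t^-0.3 = 298·t^0.7/(8.7+t) gives 0.7(8.7+t) = t, so 0.30·t = 0.7×8.7.
t* = 0.7×8.7/0.30 = 20.3 min.

20.3 min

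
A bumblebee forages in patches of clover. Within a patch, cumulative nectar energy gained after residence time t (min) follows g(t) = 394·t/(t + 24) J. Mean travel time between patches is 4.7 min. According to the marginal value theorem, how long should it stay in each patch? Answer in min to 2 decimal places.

10.62 min

Maximise g(t)/(T+t): set derivative to zero → g'(t)(T+t) = g(t).
g'(t) = 394·24/(t + 24)². Setting 394·24/(t+24)² = 394t/[(t+24)(4.7+t)] gives 24(4.7+t) = t(t+24), so t² = 24×4.7 = 112.8.
t* = √112.8 = 10.62 min.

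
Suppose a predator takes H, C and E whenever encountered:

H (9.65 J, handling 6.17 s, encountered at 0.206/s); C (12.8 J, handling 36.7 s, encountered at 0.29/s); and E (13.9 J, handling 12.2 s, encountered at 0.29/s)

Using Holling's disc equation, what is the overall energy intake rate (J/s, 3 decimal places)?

0.591 J/s

R = (0.206×9.65 + 0.29×12.8 + 0.29×13.9) / (1 + 0.206×6.17 + 0.29×36.7 + 0.29×12.2) = 9.731/16.45 = 0.5915 J/s.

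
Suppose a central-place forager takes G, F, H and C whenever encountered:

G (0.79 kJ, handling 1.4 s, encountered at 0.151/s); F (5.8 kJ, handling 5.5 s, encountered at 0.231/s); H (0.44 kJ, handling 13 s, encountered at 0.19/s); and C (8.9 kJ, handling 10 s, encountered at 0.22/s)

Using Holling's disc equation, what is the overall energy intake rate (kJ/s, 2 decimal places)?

0.49 kJ/s

Energy encountered per unit search time: 0.151×0.79 + 0.231×5.8 + 0.19×0.44 + 0.22×8.9 = 3.501 kJ/s.
Handling time per unit search time: 0.151×1.4 + 0.231×5.5 + 0.19×13 + 0.22×10 = 6.152.
Rate = 3.501/(1 + 6.152) = 0.4895 kJ/s.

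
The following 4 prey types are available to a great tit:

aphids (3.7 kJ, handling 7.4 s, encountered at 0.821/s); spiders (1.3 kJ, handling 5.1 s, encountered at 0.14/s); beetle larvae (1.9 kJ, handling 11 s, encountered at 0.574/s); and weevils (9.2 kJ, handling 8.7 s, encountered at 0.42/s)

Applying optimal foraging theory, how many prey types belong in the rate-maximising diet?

Profitabilities (E/h, kJ/s): weevils 1.06, aphids 0.5, spiders 0.255, beetle larvae 0.173. Add prey in this order while the next type's profitability exceeds the intake rate on those already taken.
Rate on top 1: 0.8303. aphids: 0.5 < 0.8303 → exclude; stop.
Optimal diet: weevils — 1 of 4 types.

1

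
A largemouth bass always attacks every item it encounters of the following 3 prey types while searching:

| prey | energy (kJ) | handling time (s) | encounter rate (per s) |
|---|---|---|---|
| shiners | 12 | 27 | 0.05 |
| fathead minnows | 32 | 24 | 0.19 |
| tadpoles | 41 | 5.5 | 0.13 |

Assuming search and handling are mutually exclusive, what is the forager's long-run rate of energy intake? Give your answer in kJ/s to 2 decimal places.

R = Σλ_iE_i / (1 + Σλ_ih_i)
Numerator: 0.05×12 + 0.19×32 + 0.13×41 = 12.01
Denominator: 1 + 0.05×27 + 0.19×24 + 0.13×5.5 = 7.625
R = 12.01/7.625 = 1.575 kJ/s

1.58 kJ/s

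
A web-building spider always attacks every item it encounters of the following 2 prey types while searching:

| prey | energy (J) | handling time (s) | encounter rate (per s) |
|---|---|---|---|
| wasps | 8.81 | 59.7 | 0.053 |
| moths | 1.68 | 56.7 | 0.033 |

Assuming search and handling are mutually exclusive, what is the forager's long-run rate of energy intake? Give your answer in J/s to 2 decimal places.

0.09 J/s

R = Σλ_iE_i / (1 + Σλ_ih_i)
Numerator: 0.053×8.81 + 0.033×1.68 = 0.5224
Denominator: 1 + 0.053×59.7 + 0.033×56.7 = 6.035
R = 0.5224/6.035 = 0.08655 J/s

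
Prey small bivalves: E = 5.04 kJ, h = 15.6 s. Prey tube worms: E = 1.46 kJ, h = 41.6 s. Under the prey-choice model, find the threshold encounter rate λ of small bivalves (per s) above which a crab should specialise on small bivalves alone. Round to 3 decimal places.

0.008 per s

The zero-one rule: include tube worms iff E₂/h₂ > λE₁/(1+λh₁). Equality gives the switch point.
λE₁h₂ = E₂ + λE₂h₁ ⇒ λ = E₂/(E₁h₂ − E₂h₁) = 1.46/(209.7 − 22.78) = 0.007812 per s.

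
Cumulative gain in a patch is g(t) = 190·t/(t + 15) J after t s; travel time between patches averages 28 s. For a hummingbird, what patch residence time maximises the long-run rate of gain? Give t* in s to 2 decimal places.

By the marginal value theorem, leave when the instantaneous gain rate g'(t) equals the habitat-wide average g(t)/(T + t).
g'(t) = 190·15/(t + 15)². Setting 190·15/(t+15)² = 190t/[(t+15)(28+t)] gives 15(28+t) = t(t+15), so t² = 15×28 = 420.
t* = √420 = 20.49 s.

20.49 s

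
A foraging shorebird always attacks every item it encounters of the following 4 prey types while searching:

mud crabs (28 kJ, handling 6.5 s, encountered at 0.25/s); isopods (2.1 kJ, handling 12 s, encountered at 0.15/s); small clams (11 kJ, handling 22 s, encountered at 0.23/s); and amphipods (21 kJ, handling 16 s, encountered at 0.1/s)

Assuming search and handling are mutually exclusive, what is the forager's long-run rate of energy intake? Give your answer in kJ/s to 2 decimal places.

1.08 kJ/s

Energy encountered per unit search time: 0.25×28 + 0.15×2.1 + 0.23×11 + 0.1×21 = 11.95 kJ/s.
Handling time per unit search time: 0.25×6.5 + 0.15×12 + 0.23×22 + 0.1×16 = 10.09.
Rate = 11.95/(1 + 10.09) = 1.078 kJ/s.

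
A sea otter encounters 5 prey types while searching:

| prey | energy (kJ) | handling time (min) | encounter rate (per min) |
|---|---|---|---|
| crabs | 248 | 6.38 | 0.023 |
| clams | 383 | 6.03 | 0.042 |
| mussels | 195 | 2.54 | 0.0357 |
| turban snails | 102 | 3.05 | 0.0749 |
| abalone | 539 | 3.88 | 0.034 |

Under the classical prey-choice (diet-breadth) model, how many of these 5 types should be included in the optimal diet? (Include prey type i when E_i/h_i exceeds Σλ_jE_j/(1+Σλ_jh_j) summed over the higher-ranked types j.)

E/h in descending order: abalone 139, mussels 76.8, clams 63.5, crabs 38.9, turban snails 33.4 kJ/min. The optimal diet is the largest prefix of this list for which every included type satisfies E_i/h_i > R on the types above it.
Rate on top 1: 16.19. mussels: 76.8 > 16.19 → include.
Rate on top 2: 20.68. clams: 63.5 > 20.68 → include.
Rate on top 3: 28.03. crabs: 38.9 > 28.03 → include.
Rate on top 4: 29.01. turban snails: 33.4 > 29.01 → include.
Optimal diet: abalone, mussels, clams, crabs, turban snails — 5 of 5 types.

5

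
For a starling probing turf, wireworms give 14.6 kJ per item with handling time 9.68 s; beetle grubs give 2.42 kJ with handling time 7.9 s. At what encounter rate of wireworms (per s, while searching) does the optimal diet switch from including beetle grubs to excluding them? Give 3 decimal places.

0.026 per s

Drop beetle grubs once their profitability E₂/h₂ falls below the rate achievable on wireworms alone: E₂/h₂ = λE₁/(1 + λh₁).
Solve for λ: λE₁h₂ = E₂(1 + λh₁) → λ(E₁h₂ − E₂h₁) = E₂ → λ = E₂/(E₁h₂ − E₂h₁).
λ = 2.42/(14.6×7.9 − 2.42×9.68) = 2.42/91.91 = 0.02633 per s.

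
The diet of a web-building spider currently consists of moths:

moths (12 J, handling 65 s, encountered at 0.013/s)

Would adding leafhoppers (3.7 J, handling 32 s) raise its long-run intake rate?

Yes

Current rate: (0.013×12)/(1 + 0.013×65) = 0.08455 J/s.
Profitability of leafhoppers: 3.7/32 = 0.1156 J/s.
Since 0.1156 > R, including leafhoppers increases the long-run rate.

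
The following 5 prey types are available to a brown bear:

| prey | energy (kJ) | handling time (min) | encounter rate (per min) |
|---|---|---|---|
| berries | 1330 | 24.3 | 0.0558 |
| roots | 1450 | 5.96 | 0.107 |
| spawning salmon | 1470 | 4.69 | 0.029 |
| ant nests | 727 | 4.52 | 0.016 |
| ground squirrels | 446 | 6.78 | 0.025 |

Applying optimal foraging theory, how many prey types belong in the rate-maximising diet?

3

Profitabilities (E/h, kJ/min): spawning salmon 313, roots 243, ant nests 161, ground squirrels 65.8, berries 54.7. Add prey in this order while the next type's profitability exceeds the intake rate on those already taken.
Rate on top 1: 37.53. roots: 243 > 37.53 → include.
Rate on top 2: 111.5. ant nests: 161 > 111.5 → include.
Rate on top 3: 113.4. ground squirrels: 65.8 < 113.4 → exclude; stop.
Optimal diet: spawning salmon, roots, ant nests — 3 of 5 types.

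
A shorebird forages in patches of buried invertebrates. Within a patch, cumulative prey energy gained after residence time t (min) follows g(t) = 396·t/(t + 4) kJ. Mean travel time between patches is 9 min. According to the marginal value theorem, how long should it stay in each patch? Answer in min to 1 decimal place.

Maximise g(t)/(T+t): set derivative to zero → g'(t)(T+t) = g(t).
g'(t) = 396·4/(t + 4)². Setting 396·4/(t+4)² = 396t/[(t+4)(9+t)] gives 4(9+t) = t(t+4), so t² = 4×9 = 36.
t* = √36 = 6 min.

6.0 min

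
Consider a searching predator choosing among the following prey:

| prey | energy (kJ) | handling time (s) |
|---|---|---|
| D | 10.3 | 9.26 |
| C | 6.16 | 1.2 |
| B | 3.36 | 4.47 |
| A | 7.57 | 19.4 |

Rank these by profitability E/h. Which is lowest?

A

Profitability E/h (kJ/s): D = 10.3/9.26 = 1.11, C = 6.16/1.2 = 5.13, B = 3.36/4.47 = 0.752, A = 7.57/19.4 = 0.39.
Ranked: C > D > B > A.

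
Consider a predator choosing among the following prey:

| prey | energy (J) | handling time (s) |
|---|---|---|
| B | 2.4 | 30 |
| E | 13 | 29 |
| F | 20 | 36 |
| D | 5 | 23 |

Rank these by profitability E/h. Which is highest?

In descending order of E/h:
F: 20/36 = 0.556 J/s
E: 13/29 = 0.448 J/s
D: 5/23 = 0.217 J/s
B: 2.4/30 = 0.08 J/s

F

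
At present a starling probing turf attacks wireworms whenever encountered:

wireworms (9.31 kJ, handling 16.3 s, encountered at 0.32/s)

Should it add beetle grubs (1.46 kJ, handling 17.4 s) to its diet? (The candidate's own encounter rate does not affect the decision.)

On wireworms alone, R = ΣλE/(1+Σλh) = 2.979/6.216 = 0.4793 kJ/s.
Profitability of beetle grubs: 1.46/17.4 = 0.08391 kJ/s.
Since 0.08391 < R, time spent handling beetle grubs is better spent searching.

No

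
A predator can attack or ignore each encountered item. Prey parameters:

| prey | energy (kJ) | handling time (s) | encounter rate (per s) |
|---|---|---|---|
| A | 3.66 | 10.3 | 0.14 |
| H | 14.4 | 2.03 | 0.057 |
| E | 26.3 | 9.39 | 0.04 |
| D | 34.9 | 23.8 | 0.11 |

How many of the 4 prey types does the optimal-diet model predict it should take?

3

Rank by E/h (kJ/s): H 7.09, E 2.8, D 1.47, A 0.355. Include each in turn until the next type's E/h falls below the running intake rate.
Rate on top 1: 0.7357. E: 2.8 > 0.7357 → include.
Rate on top 2: 1.256. D: 1.47 > 1.256 → include.
Rate on top 3: 1.39. A: 0.355 < 1.39 → exclude; stop.
Optimal diet: H, E, D — 3 of 4 types.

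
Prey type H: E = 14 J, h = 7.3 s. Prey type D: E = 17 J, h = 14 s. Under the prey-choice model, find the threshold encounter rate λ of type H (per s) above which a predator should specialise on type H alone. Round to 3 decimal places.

At the threshold, the rate on type H alone equals the profitability of type D: λ·14/(1 + λ·7.3) = 17/14 = 1.214.
Rearranging, λ(14 − 1.214×7.3) = 1.214, so λ = 1.214/5.136 = 0.2364 per s.

0.236 per s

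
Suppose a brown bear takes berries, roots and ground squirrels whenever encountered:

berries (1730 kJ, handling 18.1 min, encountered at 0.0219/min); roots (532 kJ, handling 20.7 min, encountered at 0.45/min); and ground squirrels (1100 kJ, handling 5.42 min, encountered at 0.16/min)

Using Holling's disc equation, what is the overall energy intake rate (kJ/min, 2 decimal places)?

39.15 kJ/min

R = Σλ_iE_i / (1 + Σλ_ih_i)
Numerator: 0.0219×1730 + 0.45×532 + 0.16×1100 = 453.3
Denominator: 1 + 0.0219×18.1 + 0.45×20.7 + 0.16×5.42 = 11.58
R = 453.3/11.58 = 39.15 kJ/min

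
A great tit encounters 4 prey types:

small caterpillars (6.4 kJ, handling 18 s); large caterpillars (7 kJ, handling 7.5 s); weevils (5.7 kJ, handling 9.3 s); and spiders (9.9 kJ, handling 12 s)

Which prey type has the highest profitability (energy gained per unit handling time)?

large caterpillars

Profitability E/h (kJ/s): small caterpillars = 6.4/18 = 0.356, large caterpillars = 7/7.5 = 0.933, weevils = 5.7/9.3 = 0.613, spiders = 9.9/12 = 0.825.
Ranked: large caterpillars > spiders > weevils > small caterpillars.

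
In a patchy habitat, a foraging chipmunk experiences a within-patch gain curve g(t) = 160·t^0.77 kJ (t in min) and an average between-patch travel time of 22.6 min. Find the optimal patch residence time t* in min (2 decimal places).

Maximise g(t)/(T+t): set derivative to zero → g'(t)(T+t) = g(t).
g'(t) = 0.77·160·t^-0.23. Setting 0.77·160·t^-0.23 = 160·t^0.77/(22.6+t) gives 0.77(22.6+t) = t, so 0.23·t = 0.77×22.6.
t* = 0.77×22.6/0.23 = 75.66 min.

75.66 min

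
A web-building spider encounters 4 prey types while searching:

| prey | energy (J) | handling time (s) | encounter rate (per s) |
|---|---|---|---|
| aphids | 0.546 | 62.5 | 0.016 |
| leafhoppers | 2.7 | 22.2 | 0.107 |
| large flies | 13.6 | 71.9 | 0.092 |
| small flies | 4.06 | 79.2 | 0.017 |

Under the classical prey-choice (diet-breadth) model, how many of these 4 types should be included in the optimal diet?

E/h in descending order: large flies 0.189, leafhoppers 0.122, small flies 0.0513, aphids 0.00874 J/s. The optimal diet is the largest prefix of this list for which every included type satisfies E_i/h_i > R on the types above it.
Rate on top 1: 0.1643. leafhoppers: 0.122 < 0.1643 → exclude; stop.
Optimal diet: large flies — 1 of 4 types.

1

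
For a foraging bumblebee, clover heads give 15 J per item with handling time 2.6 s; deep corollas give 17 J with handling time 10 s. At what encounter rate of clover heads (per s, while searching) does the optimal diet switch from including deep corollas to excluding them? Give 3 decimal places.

The zero-one rule: include deep corollas iff E₂/h₂ > λE₁/(1+λh₁). Equality gives the switch point.
λE₁h₂ = E₂ + λE₂h₁ ⇒ λ = E₂/(E₁h₂ − E₂h₁) = 17/(150 − 44.2) = 0.1607 per s.

0.161 per s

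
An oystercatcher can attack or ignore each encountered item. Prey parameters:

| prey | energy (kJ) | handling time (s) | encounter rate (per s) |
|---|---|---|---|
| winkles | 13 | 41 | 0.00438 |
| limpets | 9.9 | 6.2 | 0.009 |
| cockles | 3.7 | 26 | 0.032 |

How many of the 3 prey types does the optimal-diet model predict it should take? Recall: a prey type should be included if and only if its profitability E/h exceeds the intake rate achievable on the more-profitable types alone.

Profitabilities (E/h, kJ/s): limpets 1.6, winkles 0.317, cockles 0.142. Add prey in this order while the next type's profitability exceeds the intake rate on those already taken.
Rate on top 1: 0.08439. winkles: 0.317 > 0.08439 → include.
Rate on top 2: 0.1182. cockles: 0.142 > 0.1182 → include.
Optimal diet: limpets, winkles, cockles — 3 of 3 types.

3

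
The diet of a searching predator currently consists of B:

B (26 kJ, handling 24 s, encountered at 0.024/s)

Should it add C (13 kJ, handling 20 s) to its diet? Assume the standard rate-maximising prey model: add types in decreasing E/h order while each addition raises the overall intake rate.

Yes

Intake rate on the current diet: R = (0.024×26) / (1 + 0.024×24) = 0.624/1.576 = 0.3959 kJ/s.
C: E/h = 13/20 = 0.65 kJ/s.
Since 0.65 > R, including C increases the long-run rate.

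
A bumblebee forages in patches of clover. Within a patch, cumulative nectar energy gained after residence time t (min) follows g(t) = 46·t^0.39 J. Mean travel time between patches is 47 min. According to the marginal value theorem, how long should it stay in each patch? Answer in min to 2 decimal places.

30.05 min

Maximise g(t)/(T+t): set derivative to zero → g'(t)(T+t) = g(t).
g'(t) = 0.39·46·t^-0.61. Setting 0.39·46·t^-0.61 = 46·t^0.39/(47+t) gives 0.39(47+t) = t, so 0.61·t = 0.39×47.
t* = 0.39×47/0.61 = 30.05 min.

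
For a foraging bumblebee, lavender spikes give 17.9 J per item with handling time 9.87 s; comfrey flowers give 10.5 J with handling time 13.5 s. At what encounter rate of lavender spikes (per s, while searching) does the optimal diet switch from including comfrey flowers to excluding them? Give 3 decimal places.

The zero-one rule: include comfrey flowers iff E₂/h₂ > λE₁/(1+λh₁). Equality gives the switch point.
λE₁h₂ = E₂ + λE₂h₁ ⇒ λ = E₂/(E₁h₂ − E₂h₁) = 10.5/(241.6 − 103.6) = 0.07608 per s.

0.076 per s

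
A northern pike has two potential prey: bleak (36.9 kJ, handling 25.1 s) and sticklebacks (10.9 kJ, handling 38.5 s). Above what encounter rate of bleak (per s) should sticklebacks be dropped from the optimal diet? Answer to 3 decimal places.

The zero-one rule: include sticklebacks iff E₂/h₂ > λE₁/(1+λh₁). Equality gives the switch point.
λE₁h₂ = E₂ + λE₂h₁ ⇒ λ = E₂/(E₁h₂ − E₂h₁) = 10.9/(1421 − 273.6) = 0.009503 per s.

0.010 per s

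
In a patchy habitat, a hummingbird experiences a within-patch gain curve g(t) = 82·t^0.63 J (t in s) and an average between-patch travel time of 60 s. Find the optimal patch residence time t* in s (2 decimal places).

102.16 s

Optimal t* satisfies g'(t*) = g(t*)/(T + t*).
g'(t) = 0.63·82·t^-0.37. Setting 0.63·82·t^-0.37 = 82·t^0.63/(60+t) gives 0.63(60+t) = t, so 0.37·t = 0.63×60.
t* = 0.63×60/0.37 = 102.2 s.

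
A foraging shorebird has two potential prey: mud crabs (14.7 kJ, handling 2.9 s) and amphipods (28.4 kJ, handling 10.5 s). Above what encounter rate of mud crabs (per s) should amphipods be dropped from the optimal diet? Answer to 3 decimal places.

The zero-one rule: include amphipods iff E₂/h₂ > λE₁/(1+λh₁). Equality gives the switch point.
λE₁h₂ = E₂ + λE₂h₁ ⇒ λ = E₂/(E₁h₂ − E₂h₁) = 28.4/(154.3 − 82.36) = 0.3945 per s.

0.394 per s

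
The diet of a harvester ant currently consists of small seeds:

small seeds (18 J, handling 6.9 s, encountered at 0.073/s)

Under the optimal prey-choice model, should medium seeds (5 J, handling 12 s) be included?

No

Current rate: (0.073×18)/(1 + 0.073×6.9) = 0.8738 J/s.
medium seeds: E/h = 5/12 = 0.4167 J/s.
Since 0.4167 < R, time spent handling medium seeds is better spent searching.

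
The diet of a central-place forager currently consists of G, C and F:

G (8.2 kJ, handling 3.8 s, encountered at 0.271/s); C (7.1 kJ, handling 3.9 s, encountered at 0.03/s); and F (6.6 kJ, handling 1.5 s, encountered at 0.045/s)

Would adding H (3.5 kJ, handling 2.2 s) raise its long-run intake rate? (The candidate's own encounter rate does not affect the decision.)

On G, C and F alone, R = ΣλE/(1+Σλh) = 2.732/2.214 = 1.234 kJ/s.
H: E/h = 3.5/2.2 = 1.591 kJ/s.
Since 1.591 > R, including H increases the long-run rate.

Yes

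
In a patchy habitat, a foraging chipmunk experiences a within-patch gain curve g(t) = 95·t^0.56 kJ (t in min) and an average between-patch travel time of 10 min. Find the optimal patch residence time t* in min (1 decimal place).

Maximise g(t)/(T+t): set derivative to zero → g'(t)(T+t) = g(t).
g'(t) = 0.56·95·t^-0.44. Setting 0.56·95·t^-0.44 = 95·t^0.56/(10+t) gives 0.56(10+t) = t, so 0.44·t = 0.56×10.
t* = 0.56×10/0.44 = 12.73 min.

12.7 min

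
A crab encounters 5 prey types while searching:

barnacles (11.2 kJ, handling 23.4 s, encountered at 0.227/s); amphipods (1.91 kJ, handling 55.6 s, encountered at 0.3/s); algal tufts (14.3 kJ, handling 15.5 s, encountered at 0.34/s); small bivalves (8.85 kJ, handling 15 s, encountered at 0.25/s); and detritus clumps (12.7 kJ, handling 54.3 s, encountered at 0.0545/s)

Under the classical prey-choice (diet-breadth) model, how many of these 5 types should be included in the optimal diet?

E/h in descending order: algal tufts 0.923, small bivalves 0.59, barnacles 0.479, detritus clumps 0.234, amphipods 0.0344 kJ/s. The optimal diet is the largest prefix of this list for which every included type satisfies E_i/h_i > R on the types above it.
Rate on top 1: 0.7754. small bivalves: 0.59 < 0.7754 → exclude; stop.
Optimal diet: algal tufts — 1 of 5 types.

1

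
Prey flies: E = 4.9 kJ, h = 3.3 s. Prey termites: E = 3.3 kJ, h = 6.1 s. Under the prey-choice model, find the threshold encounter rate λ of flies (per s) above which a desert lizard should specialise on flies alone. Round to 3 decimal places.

0.174 per s

Drop termites once their profitability E₂/h₂ falls below the rate achievable on flies alone: E₂/h₂ = λE₁/(1 + λh₁).
Solve for λ: λE₁h₂ = E₂(1 + λh₁) → λ(E₁h₂ − E₂h₁) = E₂ → λ = E₂/(E₁h₂ − E₂h₁).
λ = 3.3/(4.9×6.1 − 3.3×3.3) = 3.3/19 = 0.1737 per s.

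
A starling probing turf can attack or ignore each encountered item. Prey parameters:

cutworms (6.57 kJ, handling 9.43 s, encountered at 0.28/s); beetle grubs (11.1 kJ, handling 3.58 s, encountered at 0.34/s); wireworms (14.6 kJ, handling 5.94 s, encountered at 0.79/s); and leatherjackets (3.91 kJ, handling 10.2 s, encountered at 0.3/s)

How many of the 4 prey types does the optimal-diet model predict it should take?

E/h in descending order: beetle grubs 3.1, wireworms 2.46, cutworms 0.697, leatherjackets 0.383 kJ/s. The optimal diet is the largest prefix of this list for which every included type satisfies E_i/h_i > R on the types above it.
Rate on top 1: 1.702. wireworms: 2.46 > 1.702 → include.
Rate on top 2: 2.215. cutworms: 0.697 < 2.215 → exclude; stop.
Optimal diet: beetle grubs, wireworms — 2 of 4 types.

2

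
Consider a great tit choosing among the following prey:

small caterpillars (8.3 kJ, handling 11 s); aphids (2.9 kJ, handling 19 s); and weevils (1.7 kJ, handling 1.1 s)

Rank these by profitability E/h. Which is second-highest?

small caterpillars

Profitability E/h (kJ/s): small caterpillars = 8.3/11 = 0.755, aphids = 2.9/19 = 0.153, weevils = 1.7/1.1 = 1.55.
Ranked: weevils > small caterpillars > aphids.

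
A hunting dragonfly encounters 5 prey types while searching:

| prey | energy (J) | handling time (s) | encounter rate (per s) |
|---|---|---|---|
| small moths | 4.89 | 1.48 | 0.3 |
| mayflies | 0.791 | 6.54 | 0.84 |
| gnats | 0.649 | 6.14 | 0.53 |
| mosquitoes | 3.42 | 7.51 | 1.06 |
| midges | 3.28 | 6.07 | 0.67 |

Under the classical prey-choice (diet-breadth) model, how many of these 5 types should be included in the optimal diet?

1

E/h in descending order: small moths 3.3, midges 0.54, mosquitoes 0.455, mayflies 0.121, gnats 0.106 J/s. The optimal diet is the largest prefix of this list for which every included type satisfies E_i/h_i > R on the types above it.
Rate on top 1: 1.016. midges: 0.54 < 1.016 → exclude; stop.
Optimal diet: small moths — 1 of 5 types.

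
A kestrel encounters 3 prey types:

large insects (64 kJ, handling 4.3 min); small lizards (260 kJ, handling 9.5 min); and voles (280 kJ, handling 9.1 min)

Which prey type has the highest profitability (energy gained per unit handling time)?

voles

In descending order of E/h:
voles: 280/9.1 = 30.8 kJ/min
small lizards: 260/9.5 = 27.4 kJ/min
large insects: 64/4.3 = 14.9 kJ/min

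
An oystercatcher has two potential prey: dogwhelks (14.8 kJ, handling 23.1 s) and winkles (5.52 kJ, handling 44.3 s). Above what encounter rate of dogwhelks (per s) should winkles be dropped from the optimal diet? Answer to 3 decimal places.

0.010 per s

At the threshold, the rate on dogwhelks alone equals the profitability of winkles: λ·14.8/(1 + λ·23.1) = 5.52/44.3 = 0.1246.
Rearranging, λ(14.8 − 0.1246×23.1) = 0.1246, so λ = 0.1246/11.92 = 0.01045 per s.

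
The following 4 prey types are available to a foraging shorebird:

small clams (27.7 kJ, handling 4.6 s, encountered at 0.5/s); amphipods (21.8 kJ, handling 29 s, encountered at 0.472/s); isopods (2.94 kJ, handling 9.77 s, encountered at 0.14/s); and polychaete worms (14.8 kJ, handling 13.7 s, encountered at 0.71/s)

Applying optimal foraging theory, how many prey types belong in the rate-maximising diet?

1

Profitabilities (E/h, kJ/s): small clams 6.02, polychaete worms 1.08, amphipods 0.752, isopods 0.301. Add prey in this order while the next type's profitability exceeds the intake rate on those already taken.
Rate on top 1: 4.197. polychaete worms: 1.08 < 4.197 → exclude; stop.
Optimal diet: small clams — 1 of 4 types.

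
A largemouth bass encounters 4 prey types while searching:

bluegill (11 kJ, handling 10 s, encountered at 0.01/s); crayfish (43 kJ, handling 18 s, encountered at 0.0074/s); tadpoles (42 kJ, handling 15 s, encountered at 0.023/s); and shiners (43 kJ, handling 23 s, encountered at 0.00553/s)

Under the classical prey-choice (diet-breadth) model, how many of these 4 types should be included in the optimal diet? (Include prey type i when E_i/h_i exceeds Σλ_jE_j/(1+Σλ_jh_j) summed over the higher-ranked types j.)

4

Rank by E/h (kJ/s): tadpoles 2.8, crayfish 2.39, shiners 1.87, bluegill 1.1. Include each in turn until the next type's E/h falls below the running intake rate.
Rate on top 1: 0.7182. crayfish: 2.39 > 0.7182 → include.
Rate on top 2: 0.8688. shiners: 1.87 > 0.8688 → include.
Rate on top 3: 0.9481. bluegill: 1.1 > 0.9481 → include.
Optimal diet: tadpoles, crayfish, shiners, bluegill — 4 of 4 types.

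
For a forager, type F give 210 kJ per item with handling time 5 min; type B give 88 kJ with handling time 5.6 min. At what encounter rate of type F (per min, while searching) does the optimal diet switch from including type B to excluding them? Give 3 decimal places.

Drop type B once their profitability E₂/h₂ falls below the rate achievable on type F alone: E₂/h₂ = λE₁/(1 + λh₁).
Solve for λ: λE₁h₂ = E₂(1 + λh₁) → λ(E₁h₂ − E₂h₁) = E₂ → λ = E₂/(E₁h₂ − E₂h₁).
λ = 88/(210×5.6 − 88×5) = 88/736 = 0.1196 per min.

0.120 per min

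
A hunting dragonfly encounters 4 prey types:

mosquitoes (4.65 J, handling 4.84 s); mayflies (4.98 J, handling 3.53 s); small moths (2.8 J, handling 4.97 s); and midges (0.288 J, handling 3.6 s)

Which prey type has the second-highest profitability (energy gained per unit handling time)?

Profitability E/h (J/s): mosquitoes = 4.65/4.84 = 0.961, mayflies = 4.98/3.53 = 1.41, small moths = 2.8/4.97 = 0.563, midges = 0.288/3.6 = 0.08.
Ranked: mayflies > mosquitoes > small moths > midges.

mosquitoes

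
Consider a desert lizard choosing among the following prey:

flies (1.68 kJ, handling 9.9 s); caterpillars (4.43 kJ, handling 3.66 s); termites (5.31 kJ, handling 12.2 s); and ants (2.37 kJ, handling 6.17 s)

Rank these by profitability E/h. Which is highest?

caterpillars

In descending order of E/h:
caterpillars: 4.43/3.66 = 1.21 kJ/s
termites: 5.31/12.2 = 0.435 kJ/s
ants: 2.37/6.17 = 0.384 kJ/s
flies: 1.68/9.9 = 0.17 kJ/s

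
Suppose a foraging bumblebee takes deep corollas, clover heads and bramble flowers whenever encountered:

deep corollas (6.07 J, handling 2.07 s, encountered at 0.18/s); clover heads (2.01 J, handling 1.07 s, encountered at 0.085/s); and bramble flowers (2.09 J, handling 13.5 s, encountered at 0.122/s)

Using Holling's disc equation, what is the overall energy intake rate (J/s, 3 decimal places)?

Energy encountered per unit search time: 0.18×6.07 + 0.085×2.01 + 0.122×2.09 = 1.518 J/s.
Handling time per unit search time: 0.18×2.07 + 0.085×1.07 + 0.122×13.5 = 2.111.
Rate = 1.518/(1 + 2.111) = 0.4882 J/s.

0.488 J/s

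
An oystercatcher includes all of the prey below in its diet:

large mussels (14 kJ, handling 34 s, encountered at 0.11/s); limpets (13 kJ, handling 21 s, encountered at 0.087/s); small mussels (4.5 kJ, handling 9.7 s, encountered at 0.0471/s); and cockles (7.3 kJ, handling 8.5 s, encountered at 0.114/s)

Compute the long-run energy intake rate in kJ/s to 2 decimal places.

0.46 kJ/s

R = Σλ_iE_i / (1 + Σλ_ih_i)
Numerator: 0.11×14 + 0.087×13 + 0.0471×4.5 + 0.114×7.3 = 3.715
Denominator: 1 + 0.11×34 + 0.087×21 + 0.0471×9.7 + 0.114×8.5 = 7.993
R = 3.715/7.993 = 0.4648 kJ/s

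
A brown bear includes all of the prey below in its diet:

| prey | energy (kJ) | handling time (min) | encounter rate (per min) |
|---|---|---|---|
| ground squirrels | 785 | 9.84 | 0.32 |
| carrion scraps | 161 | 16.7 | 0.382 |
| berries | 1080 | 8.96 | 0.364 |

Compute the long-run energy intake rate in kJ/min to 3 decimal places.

51.185 kJ/min

Energy encountered per unit search time: 0.32×785 + 0.382×161 + 0.364×1080 = 705.8 kJ/min.
Handling time per unit search time: 0.32×9.84 + 0.382×16.7 + 0.364×8.96 = 12.79.
Rate = 705.8/(1 + 12.79) = 51.18 kJ/min.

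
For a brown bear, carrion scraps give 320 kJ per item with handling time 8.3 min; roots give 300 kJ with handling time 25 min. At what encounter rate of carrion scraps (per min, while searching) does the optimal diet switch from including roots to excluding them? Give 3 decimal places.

0.054 per min

At the threshold, the rate on carrion scraps alone equals the profitability of roots: λ·320/(1 + λ·8.3) = 300/25 = 12.
Rearranging, λ(320 − 12×8.3) = 12, so λ = 12/220.4 = 0.05445 per min.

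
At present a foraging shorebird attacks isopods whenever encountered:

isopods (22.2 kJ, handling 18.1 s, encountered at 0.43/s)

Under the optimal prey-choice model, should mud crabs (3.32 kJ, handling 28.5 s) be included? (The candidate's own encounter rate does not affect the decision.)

Intake rate on the current diet: R = (0.43×22.2) / (1 + 0.43×18.1) = 9.546/8.783 = 1.087 kJ/s.
mud crabs: E/h = 3.32/28.5 = 0.1165 kJ/s.
Since 0.1165 < R, time spent handling mud crabs is better spent searching.

No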